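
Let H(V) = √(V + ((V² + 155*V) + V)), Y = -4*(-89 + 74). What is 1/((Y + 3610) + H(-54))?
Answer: 1835/6737231 - 3*I*√618/13474462 ≈ 0.00027237 - 5.5348e-6*I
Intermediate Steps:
Y = 60 (Y = -4*(-15) = 60)
H(V) = √(V² + 157*V) (H(V) = √(V + (V² + 156*V)) = √(V² + 157*V))
1/((Y + 3610) + H(-54)) = 1/((60 + 3610) + √(-54*(157 - 54))) = 1/(3670 + √(-54*103)) = 1/(3670 + √(-5562)) = 1/(3670 + 3*I*√618)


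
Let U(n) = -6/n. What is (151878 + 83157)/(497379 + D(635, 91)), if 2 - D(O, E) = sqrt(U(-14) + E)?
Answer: 272771201115/577238337829 + 626760*sqrt(70)/577238337829 ≈ 0.47255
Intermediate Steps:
D(O, E) = 2 - sqrt(3/7 + E) (D(O, E) = 2 - sqrt(-6/(-14) + E) = 2 - sqrt(-6*(-1/14) + E) = 2 - sqrt(3/7 + E))
(151878 + 83157)/(497379 + D(635, 91)) = (151878 + 83157)/(497379 + (2 - sqrt(21 + 49*91)/7)) = 235035/(497379 + (2 - sqrt(21 + 4459)/7)) = 235035/(497379 + (2 - 8*sqrt(70)/7)) = 235035/(497381 - 8*sqrt(70)/7)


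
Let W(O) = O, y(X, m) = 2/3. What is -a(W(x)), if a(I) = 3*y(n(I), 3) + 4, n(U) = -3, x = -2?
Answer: -6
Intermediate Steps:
y(X, m) = 2/3 (y(X, m) = 2*(1/3) = 2/3)
a(I) = 6 (a(I) = 3*(2/3) + 4 = 2 + 4 = 6)
-a(W(x)) = -1*6 = -6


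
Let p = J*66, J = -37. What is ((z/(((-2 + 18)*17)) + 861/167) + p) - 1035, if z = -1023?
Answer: -157875897/45424 ≈ -3475.6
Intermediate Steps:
p = -2442 (p = -37*66 = -2442)
((z/(((-2 + 18)*17)) + 861/167) + p) - 1035 = ((-1023*1/(17*(-2 + 18)) + 861/167) - 2442) - 1035 = ((-1023/(16*17) + 861*(1/167)) - 2442) - 1035 = ((-1023/272 + 861/167) - 2442) - 1035 = (63351/45424 - 2442) - 1035 = -110862057/45424 - 1035 = -157875897/45424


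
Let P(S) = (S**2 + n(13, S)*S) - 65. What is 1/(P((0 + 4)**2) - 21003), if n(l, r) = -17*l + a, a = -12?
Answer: -1/24540 ≈ -4.0750e-5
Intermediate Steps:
n(l, r) = -12 - 17*l (n(l, r) = -17*l - 12 = -12 - 17*l)
P(S) = -65 + S**2 - 233*S (P(S) = (S**2 + (-12 - 17*13)*S) - 65 = (S**2 + (-12 - 221)*S) - 65 = (S**2 - 233*S) - 65 = -65 + S**2 - 233*S)
1/(P((0 + 4)**2) - 21003) = 1/((-65 + ((0 + 4)**2)**2 - 233*(0 + 4)**2) - 21003) = 1/((-65 + (4**2)**2 - 233*4**2) - 21003) = 1/((-65 + 16**2 - 233*16) - 21003) = 1/((-65 + 256 - 3728) - 21003) = 1/(-3537 - 21003) = 1/(-24540) = -1/24540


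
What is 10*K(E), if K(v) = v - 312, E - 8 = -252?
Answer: -5560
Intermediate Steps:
E = -244 (E = 8 - 252 = -244)
K(v) = -312 + v
10*K(E) = 10*(-312 - 244) = 10*(-556) = -5560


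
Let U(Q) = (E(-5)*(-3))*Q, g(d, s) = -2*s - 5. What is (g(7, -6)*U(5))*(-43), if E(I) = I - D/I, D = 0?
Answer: -22575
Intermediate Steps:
E(I) = I (E(I) = I - 0/I = I - 1*0 = I + 0 = I)
g(d, s) = -5 - 2*s
U(Q) = 15*Q (U(Q) = (-5*(-3))*Q = 15*Q)
(g(7, -6)*U(5))*(-43) = ((-5 - 2*(-6))*(15*5))*(-43) = ((-5 + 12)*75)*(-43) = (7*75)*(-43) = 525*(-43) = -22575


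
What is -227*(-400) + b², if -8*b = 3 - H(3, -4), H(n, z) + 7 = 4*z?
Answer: 1452969/16 ≈ 90811.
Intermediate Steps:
H(n, z) = -7 + 4*z
b = -13/4 (b = -(3 - (-7 + 4*(-4)))/8 = -(3 - (-7 - 16))/8 = -(3 - 1*(-23))/8 = -(3 + 23)/8 = -⅛*26 = -13/4 ≈ -3.2500)
-227*(-400) + b² = -227*(-400) + (-13/4)² = 90800 + 169/16 = 1452969/16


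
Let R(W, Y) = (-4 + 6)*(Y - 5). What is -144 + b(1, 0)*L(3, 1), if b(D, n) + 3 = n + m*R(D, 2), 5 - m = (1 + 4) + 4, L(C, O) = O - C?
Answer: -186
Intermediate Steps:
R(W, Y) = -10 + 2*Y (R(W, Y) = 2*(-5 + Y) = -10 + 2*Y)
m = -4 (m = 5 - ((1 + 4) + 4) = 5 - (5 + 4) = 5 - 1*9 = 5 - 9 = -4)
b(D, n) = 21 + n (b(D, n) = -3 + (n - 4*(-10 + 2*2)) = -3 + (n - 4*(-10 + 4)) = -3 + (n - 4*(-6)) = -3 + (n + 24) = -3 + (24 + n) = 21 + n)
-144 + b(1, 0)*L(3, 1) = -144 + (21 + 0)*(1 - 1*3) = -144 + 21*(1 - 3) = -144 + 21*(-2) = -144 - 42 = -186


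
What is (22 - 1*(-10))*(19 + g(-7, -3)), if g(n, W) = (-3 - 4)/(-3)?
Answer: 2048/3 ≈ 682.67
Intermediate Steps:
g(n, W) = 7/3 (g(n, W) = -7*(-1/3) = 7/3)
(22 - 1*(-10))*(19 + g(-7, -3)) = (22 - 1*(-10))*(19 + 7/3) = (22 + 10)*(64/3) = 32*(64/3) = 2048/3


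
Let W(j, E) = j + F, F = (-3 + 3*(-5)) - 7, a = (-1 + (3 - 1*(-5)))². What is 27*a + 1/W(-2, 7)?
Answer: 35720/27 ≈ 1323.0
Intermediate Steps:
a = 49 (a = (-1 + (3 + 5))² = (-1 + 8)² = 7² = 49)
F = -25 (F = (-3 - 15) - 7 = -18 - 7 = -25)
W(j, E) = -25 + j (W(j, E) = j - 25 = -25 + j)
27*a + 1/W(-2, 7) = 27*49 + 1/(-25 - 2) = 1323 + 1/(-27) = 1323 - 1/27 = 35720/27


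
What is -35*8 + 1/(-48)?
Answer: -13441/48 ≈ -280.02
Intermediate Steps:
-35*8 + 1/(-48) = -280 - 1/48 = -13441/48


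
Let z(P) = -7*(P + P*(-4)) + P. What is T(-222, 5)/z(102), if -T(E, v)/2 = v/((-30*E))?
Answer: -1/1494504 ≈ -6.6912e-7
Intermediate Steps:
T(E, v) = v/(15*E) (T(E, v) = -2*v/((-30*E)) = -2*v*(-1/(30*E)) = -(-1)*v/(15*E) = v/(15*E))
z(P) = 22*P (z(P) = -7*(P - 4*P) + P = -(-21)*P + P = 21*P + P = 22*P)
T(-222, 5)/z(102) = ((1/15)*5/(-222))/((22*102)) = ((1/15)*5*(-1/222))/2244 = -1/666*1/2244 = -1/1494504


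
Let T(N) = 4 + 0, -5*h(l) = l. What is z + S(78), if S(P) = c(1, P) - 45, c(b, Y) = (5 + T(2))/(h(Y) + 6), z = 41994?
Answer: 671169/16 ≈ 41948.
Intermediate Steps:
h(l) = -l/5
T(N) = 4
c(b, Y) = 9/(6 - Y/5) (c(b, Y) = (5 + 4)/(-Y/5 + 6) = 9/(6 - Y/5))
S(P) = -45 - 45/(-30 + P) (S(P) = -45/(-30 + P) - 45 = -45 - 45/(-30 + P))
z + S(78) = 41994 + 45*(29 - 1*78)/(-30 + 78) = 41994 + 45*(29 - 78)/48 = 41994 + 45*(1/48)*(-49) = 41994 - 735/16 = 671169/16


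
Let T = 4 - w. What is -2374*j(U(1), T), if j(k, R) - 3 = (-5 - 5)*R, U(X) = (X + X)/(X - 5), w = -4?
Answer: 182798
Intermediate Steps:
T = 8 (T = 4 - 1*(-4) = 4 + 4 = 8)
U(X) = 2*X/(-5 + X) (U(X) = (2*X)/(-5 + X) = 2*X/(-5 + X))
j(k, R) = 3 - 10*R (j(k, R) = 3 + (-5 - 5)*R = 3 - 10*R)
-2374*j(U(1), T) = -2374*(3 - 10*8) = -2374*(3 - 80) = -2374*(-77) = 182798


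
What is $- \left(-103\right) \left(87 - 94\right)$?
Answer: $-721$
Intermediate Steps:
$- \left(-103\right) \left(87 - 94\right) = - \left(-103\right) \left(-7\right) = \left(-1\right) 721 = -721$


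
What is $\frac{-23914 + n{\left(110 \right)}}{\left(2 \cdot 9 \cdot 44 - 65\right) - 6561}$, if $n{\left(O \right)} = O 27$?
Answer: $\frac{10472}{2917} \approx 3.59$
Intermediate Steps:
$n{\left(O \right)} = 27 O$
$\frac{-23914 + n{\left(110 \right)}}{\left(2 \cdot 9 \cdot 44 - 65\right) - 6561} = \frac{-23914 + 27 \cdot 110}{\left(2 \cdot 9 \cdot 44 - 65\right) - 6561} = \frac{-23914 + 2970}{\left(18 \cdot 44 - 65\right) - 6561} = - \frac{20944}{\left(792 - 65\right) - 6561} = - \frac{20944}{727 - 6561} = - \frac{20944}{-5834} = \left(-20944\right) \left(- \frac{1}{5834}\right) = \frac{10472}{2917}$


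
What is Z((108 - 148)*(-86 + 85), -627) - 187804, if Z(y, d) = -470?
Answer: -188274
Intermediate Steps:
Z((108 - 148)*(-86 + 85), -627) - 187804 = -470 - 187804 = -188274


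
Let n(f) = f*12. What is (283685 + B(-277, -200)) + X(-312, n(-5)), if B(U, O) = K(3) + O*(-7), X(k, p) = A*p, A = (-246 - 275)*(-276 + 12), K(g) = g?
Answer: -7967552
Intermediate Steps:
A = 137544 (A = -521*(-264) = 137544)
n(f) = 12*f
X(k, p) = 137544*p
B(U, O) = 3 - 7*O (B(U, O) = 3 + O*(-7) = 3 - 7*O)
(283685 + B(-277, -200)) + X(-312, n(-5)) = (283685 + (3 - 7*(-200))) + 137544*(12*(-5)) = (283685 + (3 + 1400)) + 137544*(-60) = (283685 + 1403) - 8252640 = 285088 - 8252640 = -7967552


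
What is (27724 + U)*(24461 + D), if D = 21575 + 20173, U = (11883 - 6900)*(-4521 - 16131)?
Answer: -6811660841128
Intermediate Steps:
U = -102908916 (U = 4983*(-20652) = -102908916)
D = 41748
(27724 + U)*(24461 + D) = (27724 - 102908916)*(24461 + 41748) = -102881192*66209 = -6811660841128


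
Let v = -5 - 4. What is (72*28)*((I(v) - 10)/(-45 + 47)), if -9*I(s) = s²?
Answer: -19152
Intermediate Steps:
v = -9
I(s) = -s²/9
(72*28)*((I(v) - 10)/(-45 + 47)) = (72*28)*((-⅑*(-9)² - 10)/(-45 + 47)) = 2016*((-⅑*81 - 10)/2) = 2016*((-9 - 10)*(½)) = 2016*(-19*½) = 2016*(-19/2) = -19152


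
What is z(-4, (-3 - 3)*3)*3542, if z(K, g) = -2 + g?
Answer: -70840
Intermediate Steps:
z(-4, (-3 - 3)*3)*3542 = (-2 + (-3 - 3)*3)*3542 = (-2 - 6*3)*3542 = (-2 - 18)*3542 = -20*3542 = -70840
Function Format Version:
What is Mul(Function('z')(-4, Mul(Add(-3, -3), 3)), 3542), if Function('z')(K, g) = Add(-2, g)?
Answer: -70840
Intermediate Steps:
Mul(Function('z')(-4, Mul(Add(-3, -3), 3)), 3542) = Mul(Add(-2, Mul(Add(-3, -3), 3)), 3542) = Mul(Add(-2, Mul(-6, 3)), 3542) = Mul(Add(-2, -18), 3542) = Mul(-20, 3542) = -70840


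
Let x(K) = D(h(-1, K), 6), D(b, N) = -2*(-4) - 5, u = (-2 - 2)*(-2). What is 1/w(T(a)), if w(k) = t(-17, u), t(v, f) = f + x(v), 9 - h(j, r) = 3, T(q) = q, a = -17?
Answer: 1/11 ≈ 0.090909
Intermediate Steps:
h(j, r) = 6 (h(j, r) = 9 - 1*3 = 9 - 3 = 6)
u = 8 (u = -4*(-2) = 8)
D(b, N) = 3 (D(b, N) = 8 - 5 = 3)
x(K) = 3
t(v, f) = 3 + f (t(v, f) = f + 3 = 3 + f)
w(k) = 11 (w(k) = 3 + 8 = 11)
1/w(T(a)) = 1/11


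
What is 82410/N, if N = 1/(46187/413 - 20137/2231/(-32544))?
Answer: 46059582454752515/4997689872 ≈ 9.2162e+6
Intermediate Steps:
N = 29986139232/3353446119749 (N = 1/(46187*(1/413) - 20137*1/2231*(-1/32544)) = 1/(46187/413 - 20137/2231*(-1/32544)) = 1/(46187/413 + 20137/72605664) = 1/(3353446119749/29986139232) = 29986139232/3353446119749 ≈ 0.0089419)
82410/N = 82410/(29986139232/3353446119749) = 82410*(3353446119749/29986139232) = 46059582454752515/4997689872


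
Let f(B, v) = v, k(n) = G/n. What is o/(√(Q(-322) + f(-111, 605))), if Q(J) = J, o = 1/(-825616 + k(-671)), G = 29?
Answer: -671*√283/156778707295 ≈ -7.1999e-8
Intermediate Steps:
k(n) = 29/n
o = -671/553988365 (o = 1/(-825616 + 29/(-671)) = 1/(-825616 + 29*(-1/671)) = 1/(-825616 - 29/671) = 1/(-553988365/671) = -671/553988365 ≈ -1.2112e-6)
o/(√(Q(-322) + f(-111, 605))) = -671/(553988365*√(-322 + 605)) = -671*√283/283/553988365 = -671*√283/156778707295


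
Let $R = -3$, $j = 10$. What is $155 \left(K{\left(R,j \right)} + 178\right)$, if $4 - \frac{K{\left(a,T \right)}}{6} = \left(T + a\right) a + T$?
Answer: $41540$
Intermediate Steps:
$K{\left(a,T \right)} = 24 - 6 T - 6 a \left(T + a\right)$ ($K{\left(a,T \right)} = 24 - 6 \left(\left(T + a\right) a + T\right) = 24 - 6 \left(a \left(T + a\right) + T\right) = 24 - 6 \left(T + a \left(T + a\right)\right) = 24 - \left(6 T + 6 a \left(T + a\right)\right) = 24 - 6 T - 6 a \left(T + a\right)$)
$155 \left(K{\left(R,j \right)} + 178\right) = 155 \left(\left(24 - 60 - 6 \left(-3\right)^{2} - 60 \left(-3\right)\right) + 178\right) = 155 \left(\left(24 - 60 - 54 + 180\right) + 178\right) = 155 \left(90 + 178\right) = 155 \cdot 268 = 41540$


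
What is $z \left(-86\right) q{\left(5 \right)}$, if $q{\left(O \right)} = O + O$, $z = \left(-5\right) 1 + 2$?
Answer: $2580$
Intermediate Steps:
$z = -3$ ($z = -5 + 2 = -3$)
$q{\left(O \right)} = 2 O$
$z \left(-86\right) q{\left(5 \right)} = \left(-3\right) \left(-86\right) 2 \cdot 5 = 258 \cdot 10 = 2580$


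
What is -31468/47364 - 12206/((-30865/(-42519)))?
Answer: -6145566863629/365472465 ≈ -16815.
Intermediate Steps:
-31468/47364 - 12206/((-30865/(-42519))) = -31468*1/47364 - 12206/((-30865*(-1/42519))) = -7867/11841 - 12206/30865/42519 = -7867/11841 - 12206*42519/30865 = -7867/11841 - 518986914/30865 = -6145566863629/365472465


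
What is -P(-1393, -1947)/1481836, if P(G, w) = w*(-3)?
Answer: -5841/1481836 ≈ -0.0039417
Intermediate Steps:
P(G, w) = -3*w
-P(-1393, -1947)/1481836 = -(-3*(-1947))/1481836 = -5841/1481836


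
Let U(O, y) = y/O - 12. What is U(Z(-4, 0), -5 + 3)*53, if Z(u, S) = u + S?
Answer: -1219/2 ≈ -609.50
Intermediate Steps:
Z(u, S) = S + u
U(O, y) = -12 + y/O (U(O, y) = y/O - 12 = -12 + y/O)
U(Z(-4, 0), -5 + 3)*53 = (-12 + (-5 + 3)/(0 - 4))*53 = (-12 - 2/(-4))*53 = (-12 - 2*(-¼))*53 = (-12 + ½)*53 = -23/2*53 = -1219/2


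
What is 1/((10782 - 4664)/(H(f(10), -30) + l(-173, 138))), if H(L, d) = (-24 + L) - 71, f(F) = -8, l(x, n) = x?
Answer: -6/133 ≈ -0.045113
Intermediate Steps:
H(L, d) = -95 + L
1/((10782 - 4664)/(H(f(10), -30) + l(-173, 138))) = 1/((10782 - 4664)/((-95 - 8) - 173)) = 1/(6118/(-103 - 173)) = 1/(6118/(-276)) = 1/(6118*(-1/276)) = 1/(-133/6) = -6/133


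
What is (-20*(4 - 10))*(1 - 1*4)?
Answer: -360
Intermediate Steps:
(-20*(4 - 10))*(1 - 1*4) = (-20*(-6))*(1 - 4) = 120*(-3) = -360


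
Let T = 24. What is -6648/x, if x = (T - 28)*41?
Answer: 1662/41 ≈ 40.537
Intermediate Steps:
x = -164 (x = (24 - 28)*41 = -4*41 = -164)
-6648/x = -6648/(-164) = -6648*(-1/164) = 1662/41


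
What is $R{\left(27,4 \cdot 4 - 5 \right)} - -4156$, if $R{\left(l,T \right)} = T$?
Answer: $4167$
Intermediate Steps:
$R{\left(27,4 \cdot 4 - 5 \right)} - -4156 = \left(4 \cdot 4 - 5\right) - -4156 = \left(16 - 5\right) + 4156 = 11 + 4156 = 4167$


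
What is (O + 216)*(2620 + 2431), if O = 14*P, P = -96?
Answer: -5697528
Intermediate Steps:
O = -1344 (O = 14*(-96) = -1344)
(O + 216)*(2620 + 2431) = (-1344 + 216)*(2620 + 2431) = -1128*5051 = -5697528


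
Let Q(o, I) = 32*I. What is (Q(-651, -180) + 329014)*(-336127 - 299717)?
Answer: -205539116376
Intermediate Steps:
(Q(-651, -180) + 329014)*(-336127 - 299717) = (32*(-180) + 329014)*(-336127 - 299717) = (-5760 + 329014)*(-635844) = 323254*(-635844) = -205539116376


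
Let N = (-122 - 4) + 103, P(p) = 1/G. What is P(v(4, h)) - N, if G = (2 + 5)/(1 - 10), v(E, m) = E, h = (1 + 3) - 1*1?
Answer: 152/7 ≈ 21.714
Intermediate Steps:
h = 3 (h = 4 - 1 = 3)
G = -7/9 (G = 7/(-9) = 7*(-⅑) = -7/9 ≈ -0.77778)
P(p) = -9/7 (P(p) = 1/(-7/9) = -9/7)
N = -23 (N = -126 + 103 = -23)
P(v(4, h)) - N = -9/7 - 1*(-23) = -9/7 + 23 = 152/7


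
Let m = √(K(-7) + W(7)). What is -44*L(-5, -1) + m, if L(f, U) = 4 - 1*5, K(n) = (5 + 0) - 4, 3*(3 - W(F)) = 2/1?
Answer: 44 + √30/3 ≈ 45.826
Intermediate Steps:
W(F) = 7/3 (W(F) = 3 - 2/(3*1) = 3 - 2/3 = 3 - ⅓*2 = 3 - ⅔ = 7/3)
K(n) = 1 (K(n) = 5 - 4 = 1)
L(f, U) = -1 (L(f, U) = 4 - 5 = -1)
m = √30/3 (m = √(1 + 7/3) = √(10/3) = √30/3 ≈ 1.8257)
-44*L(-5, -1) + m = -44*(-1) + √30/3 = 44 + √30/3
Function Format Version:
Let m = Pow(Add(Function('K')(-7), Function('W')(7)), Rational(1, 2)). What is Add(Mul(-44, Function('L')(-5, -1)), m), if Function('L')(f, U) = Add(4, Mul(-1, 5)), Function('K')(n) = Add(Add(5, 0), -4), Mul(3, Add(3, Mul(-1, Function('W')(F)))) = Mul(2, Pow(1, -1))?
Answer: Add(44, Mul(Rational(1, 3), Pow(30, Rational(1, 2)))) ≈ 45.826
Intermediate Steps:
Function('W')(F) = Rational(7, 3) (Function('W')(F) = Add(3, Mul(Rational(-1, 3), Mul(2, Pow(1, -1)))) = Add(3, Mul(Rational(-1, 3), Mul(2, 1))) = Add(3, Mul(Rational(-1, 3), 2)) = Add(3, Rational(-2, 3)) = Rational(7, 3))
Function('K')(n) = 1 (Function('K')(n) = Add(5, -4) = 1)
Function('L')(f, U) = -1 (Function('L')(f, U) = Add(4, -5) = -1)
m = Mul(Rational(1, 3), Pow(30, Rational(1, 2))) (m = Pow(Add(1, Rational(7, 3)), Rational(1, 2)) = Pow(Rational(10, 3), Rational(1, 2)) = Mul(Rational(1, 3), Pow(30, Rational(1, 2))) ≈ 1.8257)
Add(Mul(-44, Function('L')(-5, -1)), m) = Add(Mul(-44, -1), Mul(Rational(1, 3), Pow(30, Rational(1, 2)))) = Add(44, Mul(Rational(1, 3), Pow(30, Rational(1, 2))))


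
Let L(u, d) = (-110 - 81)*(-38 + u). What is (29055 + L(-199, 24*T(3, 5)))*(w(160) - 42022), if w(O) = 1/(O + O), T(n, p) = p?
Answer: -499705416279/160 ≈ -3.1232e+9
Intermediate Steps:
L(u, d) = 7258 - 191*u (L(u, d) = -191*(-38 + u) = 7258 - 191*u)
w(O) = 1/(2*O)
(29055 + L(-199, 24*T(3, 5)))*(w(160) - 42022) = (29055 + (7258 - 191*(-199)))*((½)/160 - 42022) = (29055 + (7258 + 38009))*((½)*(1/160) - 42022) = (29055 + 45267)*(1/320 - 42022) = 74322*(-13447039/320) = -499705416279/160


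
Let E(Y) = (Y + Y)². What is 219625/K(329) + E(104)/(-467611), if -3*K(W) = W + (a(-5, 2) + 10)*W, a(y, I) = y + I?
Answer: -44030152639/175821736 ≈ -250.43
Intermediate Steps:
a(y, I) = I + y
E(Y) = 4*Y² (E(Y) = (2*Y)² = 4*Y²)
K(W) = -8*W/3 (K(W) = -(W + ((2 - 5) + 10)*W)/3 = -(W + (-3 + 10)*W)/3 = -(W + 7*W)/3 = -8*W/3)
219625/K(329) + E(104)/(-467611) = 219625/((-8/3*329)) + (4*104²)/(-467611) = 219625/(-2632/3) + (4*10816)*(-1/467611) = 219625*(-3/2632) + 43264*(-1/467611) = -94125/376 - 43264/467611 = -44030152639/175821736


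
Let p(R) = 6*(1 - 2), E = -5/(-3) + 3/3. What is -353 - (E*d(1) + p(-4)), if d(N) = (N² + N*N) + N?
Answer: -355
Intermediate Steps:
d(N) = N + 2*N² (d(N) = (N² + N²) + N = 2*N² + N = N + 2*N²)
E = 8/3 (E = -5*(-⅓) + 3*(⅓) = 5/3 + 1 = 8/3 ≈ 2.6667)
p(R) = -6 (p(R) = 6*(-1) = -6)
-353 - (E*d(1) + p(-4)) = -353 - (8*(1*(1 + 2*1))/3 - 6) = -353 - (8*(1*(1 + 2))/3 - 6) = -353 - (8*(1*3)/3 - 6) = -353 - ((8/3)*3 - 6) = -353 - (8 - 6) = -353 - 1*2 = -353 - 2 = -355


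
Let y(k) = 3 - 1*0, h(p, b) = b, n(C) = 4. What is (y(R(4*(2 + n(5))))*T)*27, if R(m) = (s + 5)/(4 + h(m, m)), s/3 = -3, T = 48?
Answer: 3888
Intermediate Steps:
s = -9 (s = 3*(-3) = -9)
R(m) = -4/(4 + m) (R(m) = (-9 + 5)/(4 + m) = -4/(4 + m))
y(k) = 3 (y(k) = 3 + 0 = 3)
(y(R(4*(2 + n(5))))*T)*27 = (3*48)*27 = 144*27 = 3888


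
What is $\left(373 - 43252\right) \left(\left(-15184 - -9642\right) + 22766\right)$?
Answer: $-738547896$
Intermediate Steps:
$\left(373 - 43252\right) \left(\left(-15184 - -9642\right) + 22766\right) = - 42879 \left(\left(-15184 + 9642\right) + 22766\right) = - 42879 \left(-5542 + 22766\right) = \left(-42879\right) 17224 = -738547896$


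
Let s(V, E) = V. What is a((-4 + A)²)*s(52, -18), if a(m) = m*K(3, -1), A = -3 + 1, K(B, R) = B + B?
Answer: 11232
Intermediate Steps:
K(B, R) = 2*B
A = -2
a(m) = 6*m (a(m) = m*(2*3) = m*6 = 6*m)
a((-4 + A)²)*s(52, -18) = (6*(-4 - 2)²)*52 = (6*(-6)²)*52 = (6*36)*52 = 216*52 = 11232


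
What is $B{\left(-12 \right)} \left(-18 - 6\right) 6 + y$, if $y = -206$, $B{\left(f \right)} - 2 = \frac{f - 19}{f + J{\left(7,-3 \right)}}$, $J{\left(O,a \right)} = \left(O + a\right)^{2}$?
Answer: $622$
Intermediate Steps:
$B{\left(f \right)} = 2 + \frac{-19 + f}{16 + f}$ ($B{\left(f \right)} = 2 + \frac{f - 19}{f + \left(7 - 3\right)^{2}} = 2 + \frac{-19 + f}{f + 4^{2}} = 2 + \frac{-19 + f}{f + 16} = 2 + \frac{-19 + f}{16 + f}$)
$B{\left(-12 \right)} \left(-18 - 6\right) 6 + y = \frac{13 + 3 \left(-12\right)}{16 - 12} \left(-18 - 6\right) 6 - 206 = \frac{13 - 36}{4} \left(\left(-24\right) 6\right) - 206 = \frac{1}{4} \left(-23\right) \left(-144\right) - 206 = \left(- \frac{23}{4}\right) \left(-144\right) - 206 = 828 - 206 = 622$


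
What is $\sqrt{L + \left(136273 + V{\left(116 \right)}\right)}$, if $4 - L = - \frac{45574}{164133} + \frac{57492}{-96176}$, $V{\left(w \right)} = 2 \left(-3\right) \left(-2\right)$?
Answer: $\frac{\sqrt{58961204572770845282451}}{657735642} \approx 369.17$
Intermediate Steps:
$V{\left(w \right)} = 12$ ($V{\left(w \right)} = \left(-6\right) \left(-2\right) = 12$)
$L = \frac{19240520273}{3946413852}$ ($L = 4 - \left(- \frac{45574}{164133} + \frac{57492}{-96176}\right) = 4 - \left(\left(-45574\right) \frac{1}{164133} + 57492 \left(- \frac{1}{96176}\right)\right) = 4 - \left(- \frac{45574}{164133} - \frac{14373}{24044}\right) = 4 - - \frac{3454864865}{3946413852} = 4 + \frac{3454864865}{3946413852} = \frac{19240520273}{3946413852} \approx 4.8754$)
$\sqrt{L + \left(136273 + V{\left(116 \right)}\right)} = \sqrt{\frac{19240520273}{3946413852} + \left(136273 + 12\right)} = \sqrt{\frac{19240520273}{3946413852} + 136285} = \sqrt{\frac{537856252340093}{3946413852}} = \frac{\sqrt{58961204572770845282451}}{657735642}$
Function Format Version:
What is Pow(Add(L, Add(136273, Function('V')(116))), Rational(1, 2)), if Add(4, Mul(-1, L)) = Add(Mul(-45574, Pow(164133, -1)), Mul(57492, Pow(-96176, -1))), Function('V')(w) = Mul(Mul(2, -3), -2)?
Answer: Mul(Rational(1, 657735642), Pow(58961204572770845282451, Rational(1, 2))) ≈ 369.17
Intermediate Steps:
Function('V')(w) = 12 (Function('V')(w) = Mul(-6, -2) = 12)
L = Rational(19240520273, 3946413852) (L = Add(4, Mul(-1, Add(Mul(-45574, Pow(164133, -1)), Mul(57492, Pow(-96176, -1))))) = Add(4, Mul(-1, Add(Mul(-45574, Rational(1, 164133)), Mul(57492, Rational(-1, 96176))))) = Add(4, Mul(-1, Add(Rational(-45574, 164133), Rational(-14373, 24044)))) = Add(4, Mul(-1, Rational(-3454864865, 3946413852))) = Add(4, Rational(3454864865, 3946413852)) = Rational(19240520273, 3946413852) ≈ 4.8754)
Pow(Add(L, Add(136273, Function('V')(116))), Rational(1, 2)) = Pow(Add(Rational(19240520273, 3946413852), Add(136273, 12)), Rational(1, 2)) = Pow(Add(Rational(19240520273, 3946413852), 136285), Rational(1, 2)) = Pow(Rational(537856252340093, 3946413852), Rational(1, 2)) = Mul(Rational(1, 657735642), Pow(58961204572770845282451, Rational(1, 2)))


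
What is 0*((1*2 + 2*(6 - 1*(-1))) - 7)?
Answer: 0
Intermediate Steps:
0*((1*2 + 2*(6 - 1*(-1))) - 7) = 0*((2 + 2*(6 + 1)) - 7) = 0*((2 + 2*7) - 7) = 0*((2 + 14) - 7) = 0*(16 - 7) = 0*9 = 0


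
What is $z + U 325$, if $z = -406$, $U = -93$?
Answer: $-30631$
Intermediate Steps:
$z + U 325 = -406 - 30225 = -30631$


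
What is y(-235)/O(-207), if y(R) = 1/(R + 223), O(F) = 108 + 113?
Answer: -1/2652 ≈ -0.00037707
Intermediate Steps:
O(F) = 221
y(R) = 1/(223 + R)
y(-235)/O(-207) = 1/((223 - 235)*221) = (1/221)/(-12) = -1/12*1/221 = -1/2652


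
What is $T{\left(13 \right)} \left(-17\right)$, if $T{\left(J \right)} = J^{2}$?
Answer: $-2873$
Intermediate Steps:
$T{\left(13 \right)} \left(-17\right) = 13^{2} \left(-17\right) = 169 \left(-17\right) = -2873$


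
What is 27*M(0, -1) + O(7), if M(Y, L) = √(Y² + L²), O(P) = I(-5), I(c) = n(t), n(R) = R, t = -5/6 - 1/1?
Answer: 151/6 ≈ 25.167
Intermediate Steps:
t = -11/6 (t = -5*⅙ - 1*1 = -⅚ - 1 = -11/6 ≈ -1.8333)
I(c) = -11/6
O(P) = -11/6
M(Y, L) = √(L² + Y²)
27*M(0, -1) + O(7) = 27*√((-1)² + 0²) - 11/6 = 27*√(1 + 0) - 11/6 = 27*√1 - 11/6 = 27*1 - 11/6 = 27 - 11/6 = 151/6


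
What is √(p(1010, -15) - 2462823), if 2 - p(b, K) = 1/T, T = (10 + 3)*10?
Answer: I*√41621675030/130 ≈ 1569.3*I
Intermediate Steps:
T = 130 (T = 13*10 = 130)
p(b, K) = 259/130 (p(b, K) = 2 - 1/130 = 259/130)
√(p(1010, -15) - 2462823) = √(259/130 - 2462823) = √(-320166731/130) = I*√41621675030/130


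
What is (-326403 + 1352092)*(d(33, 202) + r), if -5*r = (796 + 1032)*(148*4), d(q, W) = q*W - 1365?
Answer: -1082790132319/5 ≈ -2.1656e+11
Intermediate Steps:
d(q, W) = -1365 + W*q (d(q, W) = W*q - 1365 = -1365 + W*q)
r = -1082176/5 (r = -(796 + 1032)*148*4/5 = -1828*592/5 = -⅕*1082176 = -1082176/5 ≈ -2.1644e+5)
(-326403 + 1352092)*(d(33, 202) + r) = (-326403 + 1352092)*((-1365 + 202*33) - 1082176/5) = 1025689*((-1365 + 6666) - 1082176/5) = 1025689*(5301 - 1082176/5) = 1025689*(-1055671/5) = -1082790132319/5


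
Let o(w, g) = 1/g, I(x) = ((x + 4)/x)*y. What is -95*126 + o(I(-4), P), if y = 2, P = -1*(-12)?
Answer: -143639/12 ≈ -11970.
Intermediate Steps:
P = 12
I(x) = 2*(4 + x)/x (I(x) = ((x + 4)/x)*2 = ((4 + x)/x)*2 = 2*(4 + x)/x)
-95*126 + o(I(-4), P) = -95*126 + 1/12 = -11970 + 1/12 = -143639/12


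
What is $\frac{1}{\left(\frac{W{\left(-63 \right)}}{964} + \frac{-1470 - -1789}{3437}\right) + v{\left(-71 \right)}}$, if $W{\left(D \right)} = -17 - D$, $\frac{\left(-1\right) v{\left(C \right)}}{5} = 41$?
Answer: $- \frac{1656634}{339377161} \approx -0.0048814$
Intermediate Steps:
$v{\left(C \right)} = -205$ ($v{\left(C \right)} = \left(-5\right) 41 = -205$)
$\frac{1}{\left(\frac{W{\left(-63 \right)}}{964} + \frac{-1470 - -1789}{3437}\right) + v{\left(-71 \right)}} = \frac{1}{\left(\frac{-17 - -63}{964} + \frac{-1470 - -1789}{3437}\right) - 205} = \frac{1}{\left(\left(-17 + 63\right) \frac{1}{964} + \left(-1470 + 1789\right) \frac{1}{3437}\right) - 205} = \frac{1}{\left(46 \cdot \frac{1}{964} + 319 \cdot \frac{1}{3437}\right) - 205} = \frac{1}{\left(\frac{23}{482} + \frac{319}{3437}\right) - 205} = \frac{1}{\frac{232809}{1656634} - 205} = \frac{1}{- \frac{339377161}{1656634}} = - \frac{1656634}{339377161}$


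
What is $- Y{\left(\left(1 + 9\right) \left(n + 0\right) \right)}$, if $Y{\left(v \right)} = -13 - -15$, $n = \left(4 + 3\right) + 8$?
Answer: $-2$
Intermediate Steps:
$n = 15$ ($n = 7 + 8 = 15$)
$Y{\left(v \right)} = 2$ ($Y{\left(v \right)} = -13 + 15 = 2$)
$- Y{\left(\left(1 + 9\right) \left(n + 0\right) \right)} = \left(-1\right) 2 = -2$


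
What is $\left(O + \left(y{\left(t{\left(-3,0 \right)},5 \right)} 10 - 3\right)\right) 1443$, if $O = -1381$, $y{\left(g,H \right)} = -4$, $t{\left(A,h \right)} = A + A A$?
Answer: $-2054832$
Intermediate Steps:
$t{\left(A,h \right)} = A + A^{2}$
$\left(O + \left(y{\left(t{\left(-3,0 \right)},5 \right)} 10 - 3\right)\right) 1443 = \left(-1381 - 43\right) 1443 = \left(-1424\right) 1443 = -2054832$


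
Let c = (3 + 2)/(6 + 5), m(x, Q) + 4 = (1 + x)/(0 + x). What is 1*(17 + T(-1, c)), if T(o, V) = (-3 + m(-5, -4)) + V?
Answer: 619/55 ≈ 11.255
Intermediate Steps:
m(x, Q) = -4 + (1 + x)/x (m(x, Q) = -4 + (1 + x)/(0 + x) = -4 + (1 + x)/x)
c = 5/11 ≈ 0.45455
T(o, V) = -31/5 + V (T(o, V) = (-3 + (-3 + 1/(-5))) + V = (-3 + (-3 - ⅕)) + V = (-3 - 16/5) + V = -31/5 + V)
1*(17 + T(-1, c)) = 1*(17 + (-31/5 + 5/11)) = 1*(17 - 316/55) = 1*(619/55) = 619/55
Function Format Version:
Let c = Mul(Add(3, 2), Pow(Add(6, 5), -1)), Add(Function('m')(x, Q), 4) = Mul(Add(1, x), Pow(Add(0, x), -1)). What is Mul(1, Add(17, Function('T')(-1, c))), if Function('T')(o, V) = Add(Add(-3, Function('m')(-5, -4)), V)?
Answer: Rational(619, 55) ≈ 11.255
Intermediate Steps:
Function('m')(x, Q) = Add(-4, Mul(Pow(x, -1), Add(1, x))) (Function('m')(x, Q) = Add(-4, Mul(Add(1, x), Pow(Add(0, x), -1))) = Add(-4, Mul(Add(1, x), Pow(x, -1))) = Add(-4, Mul(Pow(x, -1), Add(1, x))))
c = Rational(5, 11) (c = Mul(5, Pow(11, -1)) = Mul(5, Rational(1, 11)) = Rational(5, 11) ≈ 0.45455)
Function('T')(o, V) = Add(Rational(-31, 5), V) (Function('T')(o, V) = Add(Add(-3, Add(-3, Pow(-5, -1))), V) = Add(Add(-3, Add(-3, Rational(-1, 5))), V) = Add(Add(-3, Rational(-16, 5)), V) = Add(Rational(-31, 5), V))
Mul(1, Add(17, Function('T')(-1, c))) = Mul(1, Add(17, Add(Rational(-31, 5), Rational(5, 11)))) = Mul(1, Add(17, Rational(-316, 55))) = Mul(1, Rational(619, 55)) = Rational(619, 55)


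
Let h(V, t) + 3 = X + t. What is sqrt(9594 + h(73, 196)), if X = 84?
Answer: sqrt(9871) ≈ 99.353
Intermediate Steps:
h(V, t) = 81 + t (h(V, t) = -3 + (84 + t) = 81 + t)
sqrt(9594 + h(73, 196)) = sqrt(9594 + (81 + 196)) = sqrt(9594 + 277) = sqrt(9871)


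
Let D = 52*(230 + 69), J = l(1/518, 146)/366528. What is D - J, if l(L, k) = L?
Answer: 2951966664191/189861504 ≈ 15548.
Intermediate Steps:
J = 1/189861504 (J = 1/(518*366528) = (1/518)*(1/366528) = 1/189861504 ≈ 5.2670e-9)
D = 15548 (D = 52*299 = 15548)
D - J = 15548 - 1*1/189861504 = 15548 - 1/189861504 = 2951966664191/189861504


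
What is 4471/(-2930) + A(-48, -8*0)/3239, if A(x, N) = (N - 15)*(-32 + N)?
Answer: -13075169/9490270 ≈ -1.3777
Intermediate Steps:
A(x, N) = (-32 + N)*(-15 + N) (A(x, N) = (-15 + N)*(-32 + N) = (-32 + N)*(-15 + N))
4471/(-2930) + A(-48, -8*0)/3239 = 4471/(-2930) + (480 + (-8*0)² - (-376)*0)/3239 = 4471*(-1/2930) + (480 + 0² - 47*0)*(1/3239) = -4471/2930 + (480 + 0 + 0)*(1/3239) = -4471/2930 + 480*(1/3239) = -4471/2930 + 480/3239 = -13075169/9490270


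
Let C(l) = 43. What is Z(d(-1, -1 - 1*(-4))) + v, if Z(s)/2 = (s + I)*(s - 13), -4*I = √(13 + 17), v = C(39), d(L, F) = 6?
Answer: -41 + 7*√30/2 ≈ -21.830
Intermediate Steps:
v = 43
I = -√30/4 (I = -√(13 + 17)/4 = -√30/4 ≈ -1.3693)
Z(s) = 2*(-13 + s)*(s - √30/4) (Z(s) = 2*((s - √30/4)*(s - 13)) = 2*((s - √30/4)*(-13 + s)) = 2*((-13 + s)*(s - √30/4)) = 2*(-13 + s)*(s - √30/4))
Z(d(-1, -1 - 1*(-4))) + v = (-26*6 + 2*6² + 13*√30/2 - ½*6*√30) + 43 = (-156 + 2*36 + 13*√30/2 - 3*√30) + 43 = (-156 + 72 + 13*√30/2 - 3*√30) + 43 = (-84 + 7*√30/2) + 43 = -41 + 7*√30/2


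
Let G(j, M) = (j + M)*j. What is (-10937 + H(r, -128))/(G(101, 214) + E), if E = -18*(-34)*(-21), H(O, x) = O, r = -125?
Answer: -11062/18963 ≈ -0.58335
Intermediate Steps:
G(j, M) = j*(M + j) (G(j, M) = (M + j)*j = j*(M + j))
E = -12852 (E = 612*(-21) = -12852)
(-10937 + H(r, -128))/(G(101, 214) + E) = (-10937 - 125)/(101*(214 + 101) - 12852) = -11062/(101*315 - 12852) = -11062/(31815 - 12852) = -11062/18963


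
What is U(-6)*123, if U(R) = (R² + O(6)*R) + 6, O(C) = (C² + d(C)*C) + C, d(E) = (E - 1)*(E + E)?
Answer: -291510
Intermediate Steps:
d(E) = 2*E*(-1 + E) (d(E) = (-1 + E)*(2*E) = 2*E*(-1 + E))
O(C) = C + C² + 2*C²*(-1 + C) (O(C) = (C² + (2*C*(-1 + C))*C) + C = (C² + 2*C²*(-1 + C)) + C = C + C² + 2*C²*(-1 + C))
U(R) = 6 + R² + 402*R (U(R) = (R² + (6*(1 - 1*6 + 2*6²))*R) + 6 = (R² + (6*(1 - 6 + 2*36))*R) + 6 = (R² + (6*(1 - 6 + 72))*R) + 6 = (R² + (6*67)*R) + 6 = (R² + 402*R) + 6 = 6 + R² + 402*R)
U(-6)*123 = (6 + (-6)² + 402*(-6))*123 = (6 + 36 - 2412)*123 = -2370*123 = -291510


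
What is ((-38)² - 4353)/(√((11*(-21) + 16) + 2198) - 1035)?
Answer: 1003605/356414 + 2909*√1983/1069242 ≈ 2.9370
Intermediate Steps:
((-38)² - 4353)/(√((11*(-21) + 16) + 2198) - 1035) = (1444 - 4353)/(√((-231 + 16) + 2198) - 1035) = -2909/(√(-215 + 2198) - 1035) = -2909/(√1983 - 1035) = -2909/(-1035 + √1983)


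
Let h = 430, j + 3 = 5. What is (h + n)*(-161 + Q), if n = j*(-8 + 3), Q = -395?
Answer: -233520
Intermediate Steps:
j = 2 (j = -3 + 5 = 2)
n = -10 (n = 2*(-8 + 3) = 2*(-5) = -10)
(h + n)*(-161 + Q) = (430 - 10)*(-161 - 395) = 420*(-556) = -233520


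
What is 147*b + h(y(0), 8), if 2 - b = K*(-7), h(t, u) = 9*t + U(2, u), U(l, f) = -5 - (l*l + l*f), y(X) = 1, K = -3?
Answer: -2809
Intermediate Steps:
U(l, f) = -5 - l**2 - f*l (U(l, f) = -5 - (l**2 + f*l) = -5 + (-l**2 - f*l) = -5 - l**2 - f*l)
h(t, u) = -9 - 2*u + 9*t (h(t, u) = 9*t + (-5 - 1*2**2 - 1*u*2) = 9*t + (-5 - 1*4 - 2*u) = 9*t + (-5 - 4 - 2*u) = 9*t + (-9 - 2*u) = -9 - 2*u + 9*t)
b = -19 (b = 2 - (-3)*(-7) = 2 - 1*21 = 2 - 21 = -19)
147*b + h(y(0), 8) = 147*(-19) + (-9 - 2*8 + 9*1) = -2793 + (-9 - 16 + 9) = -2793 - 16 = -2809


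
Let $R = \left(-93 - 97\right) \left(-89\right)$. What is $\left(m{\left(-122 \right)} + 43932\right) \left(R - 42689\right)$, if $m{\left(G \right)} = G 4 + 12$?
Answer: $-1120252224$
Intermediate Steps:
$m{\left(G \right)} = 12 + 4 G$ ($m{\left(G \right)} = 4 G + 12 = 12 + 4 G$)
$R = 16910$ ($R = \left(-190\right) \left(-89\right) = 16910$)
$\left(m{\left(-122 \right)} + 43932\right) \left(R - 42689\right) = \left(\left(12 + 4 \left(-122\right)\right) + 43932\right) \left(16910 - 42689\right) = \left(\left(12 - 488\right) + 43932\right) \left(-25779\right) = \left(-476 + 43932\right) \left(-25779\right) = 43456 \left(-25779\right) = -1120252224$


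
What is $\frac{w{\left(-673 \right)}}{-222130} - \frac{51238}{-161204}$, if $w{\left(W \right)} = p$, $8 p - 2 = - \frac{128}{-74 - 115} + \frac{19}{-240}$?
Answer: $\frac{344174884321417}{1082841314284800} \approx 0.31784$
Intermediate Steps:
$p = \frac{39283}{120960}$ ($p = \frac{1}{4} + \frac{- \frac{128}{-74 - 115} + \frac{19}{-240}}{8} = \frac{1}{4} + \frac{- \frac{128}{-74 - 115} + 19 \left(- \frac{1}{240}\right)}{8} = \frac{1}{4} + \frac{- \frac{128}{-189} - \frac{19}{240}}{8} = \frac{1}{4} + \frac{\left(-128\right) \left(- \frac{1}{189}\right) - \frac{19}{240}}{8} = \frac{1}{4} + \frac{\frac{128}{189} - \frac{19}{240}}{8} = \frac{1}{4} + \frac{1}{8} \cdot \frac{9043}{15120} = \frac{1}{4} + \frac{9043}{120960} = \frac{39283}{120960} \approx 0.32476$)
$w{\left(W \right)} = \frac{39283}{120960}$
$\frac{w{\left(-673 \right)}}{-222130} - \frac{51238}{-161204} = \frac{39283}{120960 \left(-222130\right)} - \frac{51238}{-161204} = \frac{39283}{120960} \left(- \frac{1}{222130}\right) - - \frac{25619}{80602} = - \frac{39283}{26868844800} + \frac{25619}{80602} = \frac{344174884321417}{1082841314284800}$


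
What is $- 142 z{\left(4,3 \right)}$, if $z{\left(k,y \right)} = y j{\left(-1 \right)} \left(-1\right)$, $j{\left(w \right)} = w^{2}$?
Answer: $426$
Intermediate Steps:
$z{\left(k,y \right)} = - y$ ($z{\left(k,y \right)} = y \left(-1\right)^{2} \left(-1\right) = y 1 \left(-1\right) = y \left(-1\right) = - y$)
$- 142 z{\left(4,3 \right)} = - 142 \left(\left(-1\right) 3\right) = \left(-142\right) \left(-3\right) = 426$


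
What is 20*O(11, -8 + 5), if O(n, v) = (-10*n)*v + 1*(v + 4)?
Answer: 6620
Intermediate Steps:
O(n, v) = 4 + v - 10*n*v (O(n, v) = -10*n*v + 1*(4 + v) = -10*n*v + (4 + v) = 4 + v - 10*n*v)
20*O(11, -8 + 5) = 20*(4 + (-8 + 5) - 10*11*(-8 + 5)) = 20*(4 - 3 - 10*11*(-3)) = 20*(4 - 3 + 330) = 20*331 = 6620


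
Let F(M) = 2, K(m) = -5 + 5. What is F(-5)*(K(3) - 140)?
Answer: -280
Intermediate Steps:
K(m) = 0
F(-5)*(K(3) - 140) = 2*(0 - 140) = 2*(-140) = -280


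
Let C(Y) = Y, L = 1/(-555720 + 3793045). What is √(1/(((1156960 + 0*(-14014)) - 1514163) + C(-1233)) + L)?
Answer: I*√197667895676797/8925952490 ≈ 0.0015751*I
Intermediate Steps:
L = 1/3237325 ≈ 3.0890e-7
√(1/(((1156960 + 0*(-14014)) - 1514163) + C(-1233)) + L) = √(1/(((1156960 + 0*(-14014)) - 1514163) - 1233) + 1/3237325) = √(1/(((1156960 + 0) - 1514163) - 1233) + 1/3237325) = √(1/((1156960 - 1514163) - 1233) + 1/3237325) = √(1/(-357203 - 1233) + 1/3237325) = √(1/(-358436) + 1/3237325) = √(-1/358436 + 1/3237325) = √(-221453/89259524900) = I*√197667895676797/8925952490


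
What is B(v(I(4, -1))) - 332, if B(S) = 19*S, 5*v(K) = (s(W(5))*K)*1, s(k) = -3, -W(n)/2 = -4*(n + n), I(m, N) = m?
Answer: -1888/5 ≈ -377.60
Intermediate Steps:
W(n) = 16*n (W(n) = -(-8)*(n + n) = -(-8)*2*n = -(-16)*n = 16*n)
v(K) = -3*K/5 (v(K) = (-3*K*1)/5 = (-3*K)/5 = -3*K/5)
B(v(I(4, -1))) - 332 = 19*(-3/5*4) - 332 = 19*(-12/5) - 332 = -228/5 - 332 = -1888/5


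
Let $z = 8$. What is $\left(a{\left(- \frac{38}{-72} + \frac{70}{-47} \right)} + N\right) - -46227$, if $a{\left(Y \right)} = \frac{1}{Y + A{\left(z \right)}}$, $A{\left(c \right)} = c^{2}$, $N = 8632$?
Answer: $\frac{5851317491}{106661} \approx 54859.0$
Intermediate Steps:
$a{\left(Y \right)} = \frac{1}{64 + Y}$ ($a{\left(Y \right)} = \frac{1}{Y + 8^{2}} = \frac{1}{Y + 64} = \frac{1}{64 + Y}$)
$\left(a{\left(- \frac{38}{-72} + \frac{70}{-47} \right)} + N\right) - -46227 = \left(\frac{1}{64 + \left(- \frac{38}{-72} + \frac{70}{-47}\right)} + 8632\right) - -46227 = \left(\frac{1}{64 + \left(\left(-38\right) \left(- \frac{1}{72}\right) + 70 \left(- \frac{1}{47}\right)\right)} + 8632\right) + 46227 = \left(\frac{1}{64 + \left(\frac{19}{36} - \frac{70}{47}\right)} + 8632\right) + 46227 = \left(\frac{1}{64 - \frac{1627}{1692}} + 8632\right) + 46227 = \left(\frac{1}{\frac{106661}{1692}} + 8632\right) + 46227 = \left(\frac{1692}{106661} + 8632\right) + 46227 = \frac{920699444}{106661} + 46227 = \frac{5851317491}{106661}$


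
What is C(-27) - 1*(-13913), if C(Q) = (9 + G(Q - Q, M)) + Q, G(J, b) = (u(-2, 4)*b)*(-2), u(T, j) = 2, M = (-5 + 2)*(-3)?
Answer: 13859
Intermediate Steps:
M = 9 (M = -3*(-3) = 9)
G(J, b) = -4*b (G(J, b) = (2*b)*(-2) = -4*b)
C(Q) = -27 + Q (C(Q) = (9 - 4*9) + Q = (9 - 36) + Q = -27 + Q)
C(-27) - 1*(-13913) = (-27 - 27) - 1*(-13913) = -54 + 13913 = 13859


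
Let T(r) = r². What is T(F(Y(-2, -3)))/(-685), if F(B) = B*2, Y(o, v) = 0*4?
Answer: 0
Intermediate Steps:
Y(o, v) = 0
F(B) = 2*B
T(F(Y(-2, -3)))/(-685) = (2*0)²/(-685) = 0²*(-1/685) = 0*(-1/685) = 0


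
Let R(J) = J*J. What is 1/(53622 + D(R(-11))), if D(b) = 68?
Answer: 1/53690 ≈ 1.8625e-5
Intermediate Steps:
R(J) = J**2
1/(53622 + D(R(-11))) = 1/(53622 + 68) = 1/53690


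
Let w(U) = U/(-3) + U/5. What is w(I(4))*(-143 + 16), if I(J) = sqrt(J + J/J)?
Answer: 254*sqrt(5)/15 ≈ 37.864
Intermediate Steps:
I(J) = sqrt(1 + J) (I(J) = sqrt(J + 1) = sqrt(1 + J))
w(U) = -2*U/15 (w(U) = U*(-1/3) + U*(1/5) = -U/3 + U/5 = -2*U/15)
w(I(4))*(-143 + 16) = (-2*sqrt(1 + 4)/15)*(-143 + 16) = -2*sqrt(5)/15*(-127) = 254*sqrt(5)/15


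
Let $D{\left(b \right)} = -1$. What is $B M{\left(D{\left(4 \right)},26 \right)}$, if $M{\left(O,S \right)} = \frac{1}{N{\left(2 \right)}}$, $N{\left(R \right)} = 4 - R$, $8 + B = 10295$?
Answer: $\frac{10287}{2} \approx 5143.5$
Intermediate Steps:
$B = 10287$ ($B = -8 + 10295 = 10287$)
$M{\left(O,S \right)} = \frac{1}{2}$ ($M{\left(O,S \right)} = \frac{1}{4 - 2} = \frac{1}{2}$)
$B M{\left(D{\left(4 \right)},26 \right)} = 10287 \cdot \frac{1}{2} = \frac{10287}{2}$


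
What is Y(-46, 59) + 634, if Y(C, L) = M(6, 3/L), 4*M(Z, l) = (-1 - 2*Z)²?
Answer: 2705/4 ≈ 676.25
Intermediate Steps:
M(Z, l) = (-1 - 2*Z)²/4
Y(C, L) = 169/4 (Y(C, L) = (1 + 2*6)²/4 = (1 + 12)²/4 = (¼)*13² = (¼)*169 = 169/4)
Y(-46, 59) + 634 = 169/4 + 634 = 2705/4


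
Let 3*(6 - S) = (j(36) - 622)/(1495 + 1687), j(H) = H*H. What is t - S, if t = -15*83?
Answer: -5970686/4773 ≈ -1250.9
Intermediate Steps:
t = -1245
j(H) = H²
S = 28301/4773 (S = 6 - (36² - 622)/(3*(1495 + 1687)) = 6 - (1296 - 622)/(3*3182) = 6 - 674/(3*3182) = 6 - ⅓*337/1591 = 6 - 337/4773 = 28301/4773 ≈ 5.9294)
t - S = -1245 - 1*28301/4773 = -1245 - 28301/4773 = -5970686/4773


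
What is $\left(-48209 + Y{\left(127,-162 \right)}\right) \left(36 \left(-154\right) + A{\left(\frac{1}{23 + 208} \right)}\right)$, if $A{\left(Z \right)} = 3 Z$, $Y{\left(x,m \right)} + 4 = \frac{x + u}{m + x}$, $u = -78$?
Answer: $\frac{102910502864}{385} \approx 2.673 \cdot 10^{8}$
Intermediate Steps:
$Y{\left(x,m \right)} = -4 + \frac{-78 + x}{m + x}$ ($Y{\left(x,m \right)} = -4 + \frac{x - 78}{m + x} = -4 + \frac{-78 + x}{m + x}$)
$\left(-48209 + Y{\left(127,-162 \right)}\right) \left(36 \left(-154\right) + A{\left(\frac{1}{23 + 208} \right)}\right) = \left(-48209 + \frac{-78 - -648 - 381}{-162 + 127}\right) \left(36 \left(-154\right) + \frac{3}{23 + 208}\right) = \left(-48209 + \frac{-78 + 648 - 381}{-35}\right) \left(-5544 + \frac{3}{231}\right) = \left(-48209 - \frac{27}{5}\right) \left(-5544 + 3 \cdot \frac{1}{231}\right) = \left(-48209 - \frac{27}{5}\right) \left(-5544 + \frac{1}{77}\right) = \left(- \frac{241072}{5}\right) \left(- \frac{426887}{77}\right) = \frac{102910502864}{385}$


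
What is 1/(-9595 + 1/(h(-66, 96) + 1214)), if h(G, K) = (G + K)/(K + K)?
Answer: -38853/372794503 ≈ -0.00010422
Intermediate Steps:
h(G, K) = (G + K)/(2*K) (h(G, K) = (G + K)/((2*K)) = (G + K)*(1/(2*K)) = (G + K)/(2*K))
1/(-9595 + 1/(h(-66, 96) + 1214)) = 1/(-9595 + 1/((½)*(-66 + 96)/96 + 1214)) = 1/(-9595 + 1/((½)*(1/96)*30 + 1214)) = 1/(-9595 + 1/(5/32 + 1214)) = 1/(-9595 + 1/(38853/32)) = 1/(-9595 + 32/38853) = 1/(-372794503/38853) = -38853/372794503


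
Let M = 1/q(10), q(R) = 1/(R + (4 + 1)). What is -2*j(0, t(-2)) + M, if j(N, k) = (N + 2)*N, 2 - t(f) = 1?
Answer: 15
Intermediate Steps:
t(f) = 1 (t(f) = 2 - 1*1 = 2 - 1 = 1)
j(N, k) = N*(2 + N) (j(N, k) = (2 + N)*N = N*(2 + N))
q(R) = 1/(5 + R) (q(R) = 1/(R + 5) = 1/(5 + R))
M = 15 (M = 1/(1/(5 + 10)) = 1/(1/15) = 15)
-2*j(0, t(-2)) + M = -0*(2 + 0) + 15 = -0*2 + 15 = -2*0 + 15 = 0 + 15 = 15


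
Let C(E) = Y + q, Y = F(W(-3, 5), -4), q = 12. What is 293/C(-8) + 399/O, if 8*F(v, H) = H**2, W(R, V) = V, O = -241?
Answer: 65027/3374 ≈ 19.273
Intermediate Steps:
F(v, H) = H**2/8
Y = 2 (Y = (1/8)*(-4)**2 = (1/8)*16 = 2)
C(E) = 14 (C(E) = 2 + 12 = 14)
293/C(-8) + 399/O = 293/14 + 399/(-241) = 293*(1/14) + 399*(-1/241) = 293/14 - 399/241 = 65027/3374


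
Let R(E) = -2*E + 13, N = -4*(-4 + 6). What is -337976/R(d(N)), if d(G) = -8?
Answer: -337976/29 ≈ -11654.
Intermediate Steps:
N = -8 (N = -4*2 = -8)
R(E) = 13 - 2*E
-337976/R(d(N)) = -337976/(13 - 2*(-8)) = -337976/(13 + 16) = -337976/29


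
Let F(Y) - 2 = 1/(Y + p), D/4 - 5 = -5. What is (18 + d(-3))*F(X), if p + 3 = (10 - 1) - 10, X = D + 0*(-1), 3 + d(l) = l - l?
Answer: 105/4 ≈ 26.250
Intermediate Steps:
D = 0 (D = 20 + 4*(-5) = 20 - 20 = 0)
d(l) = -3 (d(l) = -3 + (l - l) = -3 + 0 = -3)
X = 0 (X = 0 + 0*(-1) = 0 + 0 = 0)
p = -4 (p = -3 + ((10 - 1) - 10) = -3 + (9 - 10) = -3 - 1 = -4)
F(Y) = 2 + 1/(-4 + Y) (F(Y) = 2 + 1/(Y - 4) = 2 + 1/(-4 + Y))
(18 + d(-3))*F(X) = (18 - 3)*((-7 + 2*0)/(-4 + 0)) = 15*((-7 + 0)/(-4)) = 15*(-¼*(-7)) = 15*(7/4) = 105/4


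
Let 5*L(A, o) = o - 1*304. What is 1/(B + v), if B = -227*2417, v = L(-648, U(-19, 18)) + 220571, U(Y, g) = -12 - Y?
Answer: -5/1640737 ≈ -3.0474e-6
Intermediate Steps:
L(A, o) = -304/5 + o/5 (L(A, o) = (o - 1*304)/5 = (o - 304)/5 = (-304 + o)/5 = -304/5 + o/5)
v = 1102558/5 (v = (-304/5 + (-12 - 1*(-19))/5) + 220571 = (-304/5 + (-12 + 19)/5) + 220571 = (-304/5 + (1/5)*7) + 220571 = (-304/5 + 7/5) + 220571 = -297/5 + 220571 = 1102558/5 ≈ 2.2051e+5)
B = -548659
1/(B + v) = 1/(-548659 + 1102558/5) = 1/(-1640737/5) = -5/1640737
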